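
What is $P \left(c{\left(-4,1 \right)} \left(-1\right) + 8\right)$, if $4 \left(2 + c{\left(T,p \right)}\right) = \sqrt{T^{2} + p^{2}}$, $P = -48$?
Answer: $-480 + 12 \sqrt{17} \approx -430.52$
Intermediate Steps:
$c{\left(T,p \right)} = -2 + \frac{\sqrt{T^{2} + p^{2}}}{4}$
$P \left(c{\left(-4,1 \right)} \left(-1\right) + 8\right) = - 48 \left(\left(-2 + \frac{\sqrt{\left(-4\right)^{2} + 1^{2}}}{4}\right) \left(-1\right) + 8\right) = - 48 \left(\left(-2 + \frac{\sqrt{16 + 1}}{4}\right) \left(-1\right) + 8\right) = - 48 \left(\left(-2 + \frac{\sqrt{17}}{4}\right) \left(-1\right) + 8\right) = - 48 \left(\left(2 - \frac{\sqrt{17}}{4}\right) + 8\right) = - 48 \left(10 - \frac{\sqrt{17}}{4}\right) = -480 + 12 \sqrt{17}$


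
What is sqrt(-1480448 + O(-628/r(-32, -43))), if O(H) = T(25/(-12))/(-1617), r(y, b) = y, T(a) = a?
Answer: I*sqrt(315992742637)/462 ≈ 1216.7*I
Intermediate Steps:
O(H) = 25/19404 (O(H) = (25/(-12))/(-1617) = (25*(-1/12))*(-1/1617) = -25/12*(-1/1617) = 25/19404)
sqrt(-1480448 + O(-628/r(-32, -43))) = sqrt(-1480448 + 25/19404) = sqrt(-28726612967/19404) = I*sqrt(315992742637)/462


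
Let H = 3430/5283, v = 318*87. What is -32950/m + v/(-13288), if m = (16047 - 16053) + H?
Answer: 289040568039/46953148 ≈ 6155.9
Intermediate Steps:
v = 27666
H = 3430/5283 (H = 3430*(1/5283) = 3430/5283 ≈ 0.64925)
m = -28268/5283 (m = (16047 - 16053) + 3430/5283 = -6 + 3430/5283 = -28268/5283 ≈ -5.3507)
-32950/m + v/(-13288) = -32950/(-28268/5283) + 27666/(-13288) = -32950*(-5283/28268) + 27666*(-1/13288) = 87037425/14134 - 13833/6644 = 289040568039/46953148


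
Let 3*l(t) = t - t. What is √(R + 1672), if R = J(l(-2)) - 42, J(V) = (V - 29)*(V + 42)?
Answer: 2*√103 ≈ 20.298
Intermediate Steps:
l(t) = 0 (l(t) = (t - t)/3 = (⅓)*0 = 0)
J(V) = (-29 + V)*(42 + V)
R = -1260 (R = (-1218 + 0² + 13*0) - 42 = (-1218 + 0 + 0) - 42 = -1218 - 42 = -1260)
√(R + 1672) = √(-1260 + 1672) = √412 = 2*√103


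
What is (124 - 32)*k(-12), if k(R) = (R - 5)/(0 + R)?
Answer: 391/3 ≈ 130.33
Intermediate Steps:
k(R) = (-5 + R)/R
(124 - 32)*k(-12) = (124 - 32)*((-5 - 12)/(-12)) = 92*(-1/12*(-17)) = 92*(17/12) = 391/3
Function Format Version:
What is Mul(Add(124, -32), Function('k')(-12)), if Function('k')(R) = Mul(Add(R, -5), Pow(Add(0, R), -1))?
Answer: Rational(391, 3) ≈ 130.33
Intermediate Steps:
Function('k')(R) = Mul(Pow(R, -1), Add(-5, R)) (Function('k')(R) = Mul(Add(-5, R), Pow(R, -1)) = Mul(Pow(R, -1), Add(-5, R)))
Mul(Add(124, -32), Function('k')(-12)) = Mul(Add(124, -32), Mul(Pow(-12, -1), Add(-5, -12))) = Mul(92, Mul(Rational(-1, 12), -17)) = Mul(92, Rational(17, 12)) = Rational(391, 3)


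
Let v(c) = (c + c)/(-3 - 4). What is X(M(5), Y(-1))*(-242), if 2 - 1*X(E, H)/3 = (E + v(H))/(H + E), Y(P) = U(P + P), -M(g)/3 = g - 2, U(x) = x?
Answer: -6270/7 ≈ -895.71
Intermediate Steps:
M(g) = 6 - 3*g (M(g) = -3*(g - 2) = -3*(-2 + g) = 6 - 3*g)
Y(P) = 2*P (Y(P) = P + P = 2*P)
v(c) = -2*c/7 (v(c) = (2*c)/(-7) = (2*c)*(-1/7) = -2*c/7)
X(E, H) = 6 - 3*(E - 2*H/7)/(E + H) (X(E, H) = 6 - 3*(E - 2*H/7)/(H + E) = 6 - 3*(E - 2*H/7)/(E + H))
X(M(5), Y(-1))*(-242) = ((3*(6 - 3*5) + 48*(2*(-1))/7)/((6 - 3*5) + 2*(-1)))*(-242) = ((3*(6 - 15) + (48/7)*(-2))/((6 - 15) - 2))*(-242) = ((3*(-9) - 96/7)/(-9 - 2))*(-242) = ((-27 - 96/7)/(-11))*(-242) = -1/11*(-285/7)*(-242) = (285/77)*(-242) = -6270/7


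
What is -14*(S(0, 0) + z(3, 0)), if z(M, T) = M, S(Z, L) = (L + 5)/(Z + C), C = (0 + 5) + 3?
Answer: -203/4 ≈ -50.750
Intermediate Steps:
C = 8 (C = 5 + 3 = 8)
S(Z, L) = (5 + L)/(8 + Z) (S(Z, L) = (L + 5)/(Z + 8) = (5 + L)/(8 + Z))
-14*(S(0, 0) + z(3, 0)) = -14*((5 + 0)/(8 + 0) + 3) = -14*(5/8 + 3) = -14*29/8 = -203/4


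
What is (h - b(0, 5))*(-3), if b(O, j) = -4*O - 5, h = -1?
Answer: -12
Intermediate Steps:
b(O, j) = -5 - 4*O
(h - b(0, 5))*(-3) = (-1 - (-5 - 4*0))*(-3) = (-1 - (-5 + 0))*(-3) = (-1 - 1*(-5))*(-3) = (-1 + 5)*(-3) = 4*(-3) = -12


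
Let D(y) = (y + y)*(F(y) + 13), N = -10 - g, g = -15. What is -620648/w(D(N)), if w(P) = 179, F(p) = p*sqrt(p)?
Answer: -620648/179 ≈ -3467.3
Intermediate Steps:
N = 5 (N = -10 - 1*(-15) = -10 + 15 = 5)
F(p) = p**(3/2)
D(y) = 2*y*(13 + y**(3/2)) (D(y) = (y + y)*(y**(3/2) + 13) = (2*y)*(13 + y**(3/2)) = 2*y*(13 + y**(3/2)))
-620648/w(D(N)) = -620648/179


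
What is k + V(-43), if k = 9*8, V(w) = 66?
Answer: 138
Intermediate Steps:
k = 72
k + V(-43) = 72 + 66 = 138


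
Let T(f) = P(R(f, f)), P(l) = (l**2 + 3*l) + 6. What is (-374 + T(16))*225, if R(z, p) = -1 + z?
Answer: -22050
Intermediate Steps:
P(l) = 6 + l**2 + 3*l
T(f) = 3 + (-1 + f)**2 + 3*f (T(f) = 6 + (-1 + f)**2 + 3*(-1 + f) = 6 + (-1 + f)**2 + (-3 + 3*f) = 3 + (-1 + f)**2 + 3*f)
(-374 + T(16))*225 = (-374 + (4 + 16 + 16**2))*225 = (-374 + (4 + 16 + 256))*225 = (-374 + 276)*225 = -98*225 = -22050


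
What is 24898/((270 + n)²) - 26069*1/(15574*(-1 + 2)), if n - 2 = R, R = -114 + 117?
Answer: -1583706673/1177783750 ≈ -1.3447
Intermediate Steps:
R = 3
n = 5 (n = 2 + 3 = 5)
24898/((270 + n)²) - 26069*1/(15574*(-1 + 2)) = 24898/((270 + 5)²) - 26069*1/(15574*(-1 + 2)) = 24898/(275²) - 26069/(-1*1*(-15574)) = 24898/75625 - 26069/((-1*(-15574))) = 24898*(1/75625) - 26069/15574 = 24898/75625 - 26069*1/15574 = 24898/75625 - 26069/15574 = -1583706673/1177783750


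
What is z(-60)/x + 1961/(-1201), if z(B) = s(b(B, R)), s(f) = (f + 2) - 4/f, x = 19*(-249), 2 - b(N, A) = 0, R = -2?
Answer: -9279893/5681931 ≈ -1.6332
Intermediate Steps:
b(N, A) = 2 (b(N, A) = 2 - 1*0 = 2 + 0 = 2)
x = -4731
s(f) = 2 + f - 4/f (s(f) = (2 + f) - 4/f = 2 + f - 4/f)
z(B) = 2 (z(B) = 2 + 2 - 4/2 = 2 + 2 - 4*1/2 = 2 + 2 - 2 = 2)
z(-60)/x + 1961/(-1201) = 2/(-4731) + 1961/(-1201) = 2*(-1/4731) + 1961*(-1/1201) = -2/4731 - 1961/1201 = -9279893/5681931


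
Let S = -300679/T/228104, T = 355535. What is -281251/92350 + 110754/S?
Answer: -829490815322735185429/27767705650 ≈ -2.9872e+10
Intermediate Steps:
S = -300679/81098955640 (S = -300679/355535/228104 = -300679*1/355535*(1/228104) = -300679/355535*1/228104 = -300679/81098955640 ≈ -3.7076e-6)
-281251/92350 + 110754/S = -281251/92350 + 110754/(-300679/81098955640) = -281251*1/92350 + 110754*(-81098955640/300679) = -281251/92350 - 8982033732952560/300679 = -829490815322735185429/27767705650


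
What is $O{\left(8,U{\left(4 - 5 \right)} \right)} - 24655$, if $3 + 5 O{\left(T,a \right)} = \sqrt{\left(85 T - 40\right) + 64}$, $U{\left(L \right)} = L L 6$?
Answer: $- \frac{123278}{5} + \frac{8 \sqrt{11}}{5} \approx -24650.0$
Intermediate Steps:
$U{\left(L \right)} = 6 L^{2}$ ($U{\left(L \right)} = L^{2} \cdot 6 = 6 L^{2}$)
$O{\left(T,a \right)} = - \frac{3}{5} + \frac{\sqrt{24 + 85 T}}{5}$ ($O{\left(T,a \right)} = - \frac{3}{5} + \frac{\sqrt{\left(85 T - 40\right) + 64}}{5} = - \frac{3}{5} + \frac{\sqrt{\left(-40 + 85 T\right) + 64}}{5} = - \frac{3}{5} + \frac{\sqrt{24 + 85 T}}{5}$)
$O{\left(8,U{\left(4 - 5 \right)} \right)} - 24655 = \left(- \frac{3}{5} + \frac{\sqrt{24 + 85 \cdot 8}}{5}\right) - 24655 = \left(- \frac{3}{5} + \frac{\sqrt{24 + 680}}{5}\right) - 24655 = \left(- \frac{3}{5} + \frac{\sqrt{704}}{5}\right) - 24655 = \left(- \frac{3}{5} + \frac{8 \sqrt{11}}{5}\right) - 24655 = - \frac{123278}{5} + \frac{8 \sqrt{11}}{5}$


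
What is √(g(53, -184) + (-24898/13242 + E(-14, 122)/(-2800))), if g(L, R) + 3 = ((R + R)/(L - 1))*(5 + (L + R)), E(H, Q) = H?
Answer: √2628015484341858/1721460 ≈ 29.779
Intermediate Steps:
g(L, R) = -3 + 2*R*(5 + L + R)/(-1 + L) (g(L, R) = -3 + ((R + R)/(L - 1))*(5 + (L + R)) = -3 + ((2*R)/(-1 + L))*(5 + L + R) = -3 + (2*R/(-1 + L))*(5 + L + R) = -3 + 2*R*(5 + L + R)/(-1 + L))
√(g(53, -184) + (-24898/13242 + E(-14, 122)/(-2800))) = √((3 - 3*53 + 2*(-184)² + 10*(-184) + 2*53*(-184))/(-1 + 53) + (-24898/13242 - 14/(-2800))) = √((3 - 159 + 2*33856 - 1840 - 19504)/52 + (-24898*1/13242 - 14*(-1/2800))) = √((3 - 159 + 67712 - 1840 - 19504)/52 + (-12449/6621 + 1/200)) = √((1/52)*46212 - 2483179/1324200) = √(11553/13 - 2483179/1324200) = √(15266201273/17214600) = √2628015484341858/1721460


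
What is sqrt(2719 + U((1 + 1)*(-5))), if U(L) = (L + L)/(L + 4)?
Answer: sqrt(24501)/3 ≈ 52.176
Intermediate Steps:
U(L) = 2*L/(4 + L) (U(L) = (2*L)/(4 + L) = 2*L/(4 + L))
sqrt(2719 + U((1 + 1)*(-5))) = sqrt(2719 + 2*((1 + 1)*(-5))/(4 + (1 + 1)*(-5))) = sqrt(2719 + 2*(2*(-5))/(4 + 2*(-5))) = sqrt(2719 + 2*(-10)/(4 - 10)) = sqrt(2719 + 2*(-10)/(-6)) = sqrt(2719 + 2*(-10)*(-1/6)) = sqrt(2719 + 10/3) = sqrt(8167/3) = sqrt(24501)/3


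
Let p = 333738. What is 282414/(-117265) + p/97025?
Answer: 2346913644/2275527325 ≈ 1.0314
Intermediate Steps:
282414/(-117265) + p/97025 = 282414/(-117265) + 333738/97025 = 282414*(-1/117265) + 333738*(1/97025) = -282414/117265 + 333738/97025 = 2346913644/2275527325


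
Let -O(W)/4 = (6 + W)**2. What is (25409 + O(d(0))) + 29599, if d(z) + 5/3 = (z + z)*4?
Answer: 494396/9 ≈ 54933.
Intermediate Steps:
d(z) = -5/3 + 8*z (d(z) = -5/3 + (z + z)*4 = -5/3 + (2*z)*4 = -5/3 + 8*z)
O(W) = -4*(6 + W)**2
(25409 + O(d(0))) + 29599 = (25409 - 4*(6 + (-5/3 + 8*0))**2) + 29599 = (25409 - 4*(6 + (-5/3 + 0))**2) + 29599 = (25409 - 4*(6 - 5/3)**2) + 29599 = (25409 - 4*(13/3)**2) + 29599 = (25409 - 4*169/9) + 29599 = (25409 - 676/9) + 29599 = 228005/9 + 29599 = 494396/9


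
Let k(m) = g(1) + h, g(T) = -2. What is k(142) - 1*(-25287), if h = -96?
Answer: 25189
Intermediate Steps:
k(m) = -98 (k(m) = -2 - 96 = -98)
k(142) - 1*(-25287) = -98 - 1*(-25287) = -98 + 25287 = 25189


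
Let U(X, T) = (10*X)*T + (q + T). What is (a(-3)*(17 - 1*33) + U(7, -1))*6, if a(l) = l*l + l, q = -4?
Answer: -1026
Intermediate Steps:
a(l) = l + l**2 (a(l) = l**2 + l = l + l**2)
U(X, T) = -4 + T + 10*T*X (U(X, T) = (10*X)*T + (-4 + T) = 10*T*X + (-4 + T) = -4 + T + 10*T*X)
(a(-3)*(17 - 1*33) + U(7, -1))*6 = ((-3*(1 - 3))*(17 - 1*33) + (-4 - 1 + 10*(-1)*7))*6 = ((-3*(-2))*(17 - 33) + (-4 - 1 - 70))*6 = (6*(-16) - 75)*6 = (-96 - 75)*6 = -171*6 = -1026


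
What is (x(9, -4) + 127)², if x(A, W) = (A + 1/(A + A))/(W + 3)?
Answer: 4507129/324 ≈ 13911.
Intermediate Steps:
x(A, W) = (A + 1/(2*A))/(3 + W)
(x(9, -4) + 127)² = ((½ + 9²)/(9*(3 - 4)) + 127)² = ((⅑)*(½ + 81)/(-1) + 127)² = ((⅑)*(-1)*(163/2) + 127)² = (-163/18 + 127)² = (2123/18)² = 4507129/324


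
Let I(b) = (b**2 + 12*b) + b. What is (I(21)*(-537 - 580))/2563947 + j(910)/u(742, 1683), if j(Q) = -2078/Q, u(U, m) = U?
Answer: -90640248371/288538048890 ≈ -0.31414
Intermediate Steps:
I(b) = b**2 + 13*b
(I(21)*(-537 - 580))/2563947 + j(910)/u(742, 1683) = ((21*(13 + 21))*(-537 - 580))/2563947 - 2078/910/742 = ((21*34)*(-1117))*(1/2563947) - 2078*1/910*(1/742) = (714*(-1117))*(1/2563947) - 1039/455*1/742 = -797538*1/2563947 - 1039/337610 = -265846/854649 - 1039/337610 = -90640248371/288538048890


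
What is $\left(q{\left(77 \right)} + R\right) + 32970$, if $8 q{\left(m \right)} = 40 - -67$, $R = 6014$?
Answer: $\frac{311979}{8} \approx 38997.0$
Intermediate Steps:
$q{\left(m \right)} = \frac{107}{8}$ ($q{\left(m \right)} = \frac{40 - -67}{8} = \frac{40 + 67}{8} = \frac{1}{8} \cdot 107 = \frac{107}{8}$)
$\left(q{\left(77 \right)} + R\right) + 32970 = \left(\frac{107}{8} + 6014\right) + 32970 = \frac{48219}{8} + 32970 = \frac{311979}{8}$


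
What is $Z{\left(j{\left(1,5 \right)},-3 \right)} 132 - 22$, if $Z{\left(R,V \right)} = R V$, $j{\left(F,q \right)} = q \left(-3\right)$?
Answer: $5918$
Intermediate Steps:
$j{\left(F,q \right)} = - 3 q$
$Z{\left(j{\left(1,5 \right)},-3 \right)} 132 - 22 = \left(-3\right) 5 \left(-3\right) 132 - 22 = \left(-15\right) \left(-3\right) 132 - 22 = 45 \cdot 132 - 22 = 5940 - 22 = 5918$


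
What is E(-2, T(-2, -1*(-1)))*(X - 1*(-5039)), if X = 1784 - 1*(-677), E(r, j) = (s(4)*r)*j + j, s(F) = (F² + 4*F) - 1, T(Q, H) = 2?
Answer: -915000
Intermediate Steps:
s(F) = -1 + F² + 4*F
E(r, j) = j + 31*j*r (E(r, j) = ((-1 + 4² + 4*4)*r)*j + j = ((-1 + 16 + 16)*r)*j + j = (31*r)*j + j = 31*j*r + j = j + 31*j*r)
X = 2461 (X = 1784 + 677 = 2461)
E(-2, T(-2, -1*(-1)))*(X - 1*(-5039)) = (2*(1 + 31*(-2)))*(2461 - 1*(-5039)) = (2*(1 - 62))*(2461 + 5039) = (2*(-61))*7500 = -122*7500 = -915000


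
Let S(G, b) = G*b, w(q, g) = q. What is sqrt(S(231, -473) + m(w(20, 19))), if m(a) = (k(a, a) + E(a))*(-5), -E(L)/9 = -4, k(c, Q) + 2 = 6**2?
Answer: 7*I*sqrt(2237) ≈ 331.08*I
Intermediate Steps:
k(c, Q) = 34 (k(c, Q) = -2 + 6**2 = -2 + 36 = 34)
E(L) = 36 (E(L) = -9*(-4) = 36)
m(a) = -350 (m(a) = (34 + 36)*(-5) = 70*(-5) = -350)
sqrt(S(231, -473) + m(w(20, 19))) = sqrt(231*(-473) - 350) = sqrt(-109263 - 350) = sqrt(-109613) = 7*I*sqrt(2237)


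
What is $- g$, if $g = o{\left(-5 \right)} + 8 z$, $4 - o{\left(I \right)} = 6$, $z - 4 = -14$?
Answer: $82$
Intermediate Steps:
$z = -10$ ($z = 4 - 14 = -10$)
$o{\left(I \right)} = -2$ ($o{\left(I \right)} = 4 - 6 = -2$)
$g = -82$ ($g = -2 + 8 \left(-10\right) = -2 - 80 = -82$)
$- g = \left(-1\right) \left(-82\right) = 82$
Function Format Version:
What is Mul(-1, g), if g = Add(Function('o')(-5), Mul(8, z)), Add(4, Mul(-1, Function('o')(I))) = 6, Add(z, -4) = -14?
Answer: 82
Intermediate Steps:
z = -10 (z = Add(4, -14) = -10)
Function('o')(I) = -2 (Function('o')(I) = Add(4, Mul(-1, 6)) = Add(4, -6) = -2)
g = -82 (g = Add(-2, Mul(8, -10)) = Add(-2, -80) = -82)
Mul(-1, g) = Mul(-1, -82) = 82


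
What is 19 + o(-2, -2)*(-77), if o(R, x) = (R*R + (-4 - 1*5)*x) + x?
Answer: -1521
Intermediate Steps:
o(R, x) = R² - 8*x (o(R, x) = (R² + (-4 - 5)*x) + x = (R² - 9*x) + x = R² - 8*x)
19 + o(-2, -2)*(-77) = 19 + ((-2)² - 8*(-2))*(-77) = 19 + (4 + 16)*(-77) = 19 + 20*(-77) = 19 - 1540 = -1521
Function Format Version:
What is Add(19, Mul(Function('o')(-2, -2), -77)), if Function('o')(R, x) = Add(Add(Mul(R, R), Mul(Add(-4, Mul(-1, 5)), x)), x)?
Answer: -1521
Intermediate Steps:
Function('o')(R, x) = Add(Pow(R, 2), Mul(-8, x)) (Function('o')(R, x) = Add(Add(Pow(R, 2), Mul(Add(-4, -5), x)), x) = Add(Add(Pow(R, 2), Mul(-9, x)), x) = Add(Pow(R, 2), Mul(-8, x)))
Add(19, Mul(Function('o')(-2, -2), -77)) = Add(19, Mul(Add(Pow(-2, 2), Mul(-8, -2)), -77)) = Add(19, Mul(Add(4, 16), -77)) = Add(19, Mul(20, -77)) = Add(19, -1540) = -1521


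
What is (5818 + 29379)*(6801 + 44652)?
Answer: 1810991241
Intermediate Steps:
(5818 + 29379)*(6801 + 44652) = 35197*51453 = 1810991241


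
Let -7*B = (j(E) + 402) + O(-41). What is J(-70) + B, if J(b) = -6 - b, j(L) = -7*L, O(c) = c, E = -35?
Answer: -158/7 ≈ -22.571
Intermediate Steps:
B = -606/7 (B = -((-7*(-35) + 402) - 41)/7 = -((245 + 402) - 41)/7 = -(647 - 41)/7 = -⅐*606 = -606/7 ≈ -86.571)
J(-70) + B = (-6 - 1*(-70)) - 606/7 = (-6 + 70) - 606/7 = 64 - 606/7 = -158/7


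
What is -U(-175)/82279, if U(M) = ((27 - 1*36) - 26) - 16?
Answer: 51/82279 ≈ 0.00061984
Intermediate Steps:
U(M) = -51 (U(M) = ((27 - 36) - 26) - 16 = (-9 - 26) - 16 = -35 - 16 = -51)
-U(-175)/82279 = -(-51)/82279 = -1*(-51/82279) = 51/82279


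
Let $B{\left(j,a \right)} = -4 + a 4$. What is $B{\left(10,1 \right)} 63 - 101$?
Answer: $-101$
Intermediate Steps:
$B{\left(j,a \right)} = -4 + 4 a$
$B{\left(10,1 \right)} 63 - 101 = \left(-4 + 4 \cdot 1\right) 63 - 101 = \left(-4 + 4\right) 63 - 101 = 0 \cdot 63 - 101 = 0 - 101 = -101$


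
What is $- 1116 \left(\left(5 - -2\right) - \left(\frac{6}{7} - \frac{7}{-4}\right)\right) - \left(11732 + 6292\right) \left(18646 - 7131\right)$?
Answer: $- \frac{1452858837}{7} \approx -2.0755 \cdot 10^{8}$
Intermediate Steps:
$- 1116 \left(\left(5 - -2\right) - \left(\frac{6}{7} - \frac{7}{-4}\right)\right) - \left(11732 + 6292\right) \left(18646 - 7131\right) = - 1116 \left(\left(5 + 2\right) - \left(6 \cdot \frac{1}{7} - - \frac{7}{4}\right)\right) - 18024 \cdot 11515 = - 1116 \left(7 - \left(\frac{6}{7} + \frac{7}{4}\right)\right) - 207546360 = - 1116 \left(7 - \frac{73}{28}\right) - 207546360 = \left(-1116\right) \frac{123}{28} - 207546360 = - \frac{34317}{7} - 207546360 = - \frac{1452858837}{7}$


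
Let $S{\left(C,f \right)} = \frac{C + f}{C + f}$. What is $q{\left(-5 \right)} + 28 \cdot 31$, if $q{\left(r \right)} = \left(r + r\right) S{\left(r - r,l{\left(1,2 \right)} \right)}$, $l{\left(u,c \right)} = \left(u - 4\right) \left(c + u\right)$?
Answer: $858$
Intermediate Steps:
$l{\left(u,c \right)} = \left(-4 + u\right) \left(c + u\right)$
$S{\left(C,f \right)} = 1$
$q{\left(r \right)} = 2 r$ ($q{\left(r \right)} = \left(r + r\right) 1 = 2 r 1 = 2 r$)
$q{\left(-5 \right)} + 28 \cdot 31 = 2 \left(-5\right) + 28 \cdot 31 = -10 + 868 = 858$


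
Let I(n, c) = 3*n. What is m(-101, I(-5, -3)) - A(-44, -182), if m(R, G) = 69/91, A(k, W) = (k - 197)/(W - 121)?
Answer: -1024/27573 ≈ -0.037138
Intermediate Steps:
A(k, W) = (-197 + k)/(-121 + W)
m(R, G) = 69/91 (m(R, G) = 69*(1/91) = 69/91)
m(-101, I(-5, -3)) - A(-44, -182) = 69/91 - (-197 - 44)/(-121 - 182) = 69/91 - (-241)/(-303) = 69/91 - (-1)*(-241)/303 = 69/91 - 1*241/303 = 69/91 - 241/303 = -1024/27573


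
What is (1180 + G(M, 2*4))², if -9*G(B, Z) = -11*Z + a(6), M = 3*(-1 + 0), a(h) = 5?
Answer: 114554209/81 ≈ 1.4143e+6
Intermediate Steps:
M = -3 (M = 3*(-1) = -3)
G(B, Z) = -5/9 + 11*Z/9 (G(B, Z) = -(-11*Z + 5)/9 = -(5 - 11*Z)/9 = -5/9 + 11*Z/9)
(1180 + G(M, 2*4))² = (1180 + (-5/9 + 11*(2*4)/9))² = (1180 + (-5/9 + (11/9)*8))² = (1180 + (-5/9 + 88/9))² = (1180 + 83/9)² = (10703/9)² = 114554209/81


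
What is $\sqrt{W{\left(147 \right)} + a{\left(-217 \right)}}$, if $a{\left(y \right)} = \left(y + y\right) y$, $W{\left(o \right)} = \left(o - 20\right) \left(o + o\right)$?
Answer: $14 \sqrt{671} \approx 362.65$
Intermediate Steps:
$W{\left(o \right)} = 2 o \left(-20 + o\right)$ ($W{\left(o \right)} = \left(-20 + o\right) 2 o = 2 o \left(-20 + o\right)$)
$a{\left(y \right)} = 2 y^{2}$ ($a{\left(y \right)} = 2 y y = 2 y^{2}$)
$\sqrt{W{\left(147 \right)} + a{\left(-217 \right)}} = \sqrt{2 \cdot 147 \left(-20 + 147\right) + 2 \left(-217\right)^{2}} = \sqrt{2 \cdot 147 \cdot 127 + 2 \cdot 47089} = \sqrt{37338 + 94178} = \sqrt{131516} = 14 \sqrt{671}$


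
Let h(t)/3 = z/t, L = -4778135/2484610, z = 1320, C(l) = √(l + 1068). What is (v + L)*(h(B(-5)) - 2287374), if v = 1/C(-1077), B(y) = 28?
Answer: 7650094201878/1739227 + 5336876*I/7 ≈ 4.3986e+6 + 7.6241e+5*I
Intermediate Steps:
C(l) = √(1068 + l)
L = -955627/496922 (L = -4778135*1/2484610 = -955627/496922 ≈ -1.9231)
h(t) = 3960/t (h(t) = 3*(1320/t) = 3960/t)
v = -I/3 (v = 1/(√(1068 - 1077)) = 1/(√(-9)) = 1/(3*I) = -I/3 ≈ -0.33333*I)
(v + L)*(h(B(-5)) - 2287374) = (-I/3 - 955627/496922)*(3960/28 - 2287374) = (-955627/496922 - I/3)*(3960*(1/28) - 2287374) = (-955627/496922 - I/3)*(990/7 - 2287374) = (-955627/496922 - I/3)*(-16010628/7) = 7650094201878/1739227 + 5336876*I/7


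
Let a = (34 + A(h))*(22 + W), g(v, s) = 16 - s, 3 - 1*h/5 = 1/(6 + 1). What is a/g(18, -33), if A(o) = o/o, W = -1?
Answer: 15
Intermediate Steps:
h = 100/7 (h = 15 - 5/(6 + 1) = 15 - 5/7 = 100/7 ≈ 14.286)
A(o) = 1
a = 735 (a = (34 + 1)*(22 - 1) = 35*21 = 735)
a/g(18, -33) = 735/(16 - 1*(-33)) = 735/(16 + 33) = 735/49 = 735*(1/49) = 15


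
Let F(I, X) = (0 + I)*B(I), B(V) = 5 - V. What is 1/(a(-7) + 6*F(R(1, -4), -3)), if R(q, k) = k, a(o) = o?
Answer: -1/223 ≈ -0.0044843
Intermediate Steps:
F(I, X) = I*(5 - I) (F(I, X) = (0 + I)*(5 - I) = I*(5 - I))
1/(a(-7) + 6*F(R(1, -4), -3)) = 1/(-7 + 6*(-4*(5 - 1*(-4)))) = 1/(-7 + 6*(-4*(5 + 4))) = 1/(-7 + 6*(-4*9)) = 1/(-7 + 6*(-36)) = 1/(-7 - 216) = 1/(-223) = -1/223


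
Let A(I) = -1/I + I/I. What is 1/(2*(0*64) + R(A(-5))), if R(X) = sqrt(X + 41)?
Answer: sqrt(1055)/211 ≈ 0.15394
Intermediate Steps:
A(I) = 1 - 1/I (A(I) = -1/I + 1 = 1 - 1/I)
R(X) = sqrt(41 + X)
1/(2*(0*64) + R(A(-5))) = 1/(2*(0*64) + sqrt(41 + (-1 - 5)/(-5))) = 1/(2*0 + sqrt(41 - 1/5*(-6))) = 1/(0 + sqrt(41 + 6/5)) = 1/(0 + sqrt(211/5)) = 1/(0 + sqrt(1055)/5) = 1/(sqrt(1055)/5) = sqrt(1055)/211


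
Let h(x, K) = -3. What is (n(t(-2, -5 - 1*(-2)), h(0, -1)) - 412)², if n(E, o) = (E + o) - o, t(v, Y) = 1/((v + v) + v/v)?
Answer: 1530169/9 ≈ 1.7002e+5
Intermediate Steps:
t(v, Y) = 1/(1 + 2*v) (t(v, Y) = 1/(2*v + 1) = 1/(1 + 2*v))
n(E, o) = E
(n(t(-2, -5 - 1*(-2)), h(0, -1)) - 412)² = (1/(1 + 2*(-2)) - 412)² = (1/(1 - 4) - 412)² = (1/(-3) - 412)² = (-⅓ - 412)² = (-1237/3)² = 1530169/9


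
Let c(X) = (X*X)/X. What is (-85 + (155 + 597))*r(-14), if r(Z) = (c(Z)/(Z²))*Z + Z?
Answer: -8671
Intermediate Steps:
c(X) = X (c(X) = X²/X = X)
r(Z) = 1 + Z (r(Z) = (Z/(Z²))*Z + Z = (Z/Z²)*Z + Z = Z/Z + Z = 1 + Z)
(-85 + (155 + 597))*r(-14) = (-85 + (155 + 597))*(1 - 14) = (-85 + 752)*(-13) = 667*(-13) = -8671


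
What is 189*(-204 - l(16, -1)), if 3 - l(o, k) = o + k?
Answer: -36288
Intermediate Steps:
l(o, k) = 3 - k - o (l(o, k) = 3 - (o + k) = 3 - (k + o) = 3 + (-k - o) = 3 - k - o)
189*(-204 - l(16, -1)) = 189*(-204 - (3 - 1*(-1) - 1*16)) = 189*(-204 - (3 + 1 - 16)) = 189*(-204 - 1*(-12)) = 189*(-204 + 12) = 189*(-192) = -36288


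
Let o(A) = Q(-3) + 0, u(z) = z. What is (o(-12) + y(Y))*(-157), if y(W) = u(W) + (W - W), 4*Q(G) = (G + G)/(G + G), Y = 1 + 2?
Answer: -2041/4 ≈ -510.25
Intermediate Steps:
Y = 3
Q(G) = ¼ (Q(G) = ((G + G)/(G + G))/4 = ((2*G)/((2*G)))/4 = ((2*G)*(1/(2*G)))/4 = (¼)*1 = ¼)
y(W) = W (y(W) = W + (W - W) = W + 0 = W)
o(A) = ¼ (o(A) = ¼ + 0 = ¼)
(o(-12) + y(Y))*(-157) = (¼ + 3)*(-157) = (13/4)*(-157) = -2041/4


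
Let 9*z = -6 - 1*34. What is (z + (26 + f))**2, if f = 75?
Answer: 755161/81 ≈ 9323.0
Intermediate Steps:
z = -40/9 (z = (-6 - 1*34)/9 = (-6 - 34)/9 = (1/9)*(-40) = -40/9 ≈ -4.4444)
(z + (26 + f))**2 = (-40/9 + (26 + 75))**2 = (-40/9 + 101)**2 = (869/9)**2 = 755161/81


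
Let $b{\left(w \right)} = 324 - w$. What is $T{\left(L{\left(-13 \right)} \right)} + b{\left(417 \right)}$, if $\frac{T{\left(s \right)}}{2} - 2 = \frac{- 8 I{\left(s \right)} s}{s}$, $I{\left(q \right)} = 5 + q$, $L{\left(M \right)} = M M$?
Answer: $-2873$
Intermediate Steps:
$L{\left(M \right)} = M^{2}$
$T{\left(s \right)} = -76 - 16 s$ ($T{\left(s \right)} = 4 + 2 \frac{- 8 \left(5 + s\right) s}{s} = 4 + 2 \frac{\left(-40 - 8 s\right) s}{s} = 4 + 2 \frac{s \left(-40 - 8 s\right)}{s} = 4 + 2 \left(-40 - 8 s\right) = 4 - \left(80 + 16 s\right) = -76 - 16 s$)
$T{\left(L{\left(-13 \right)} \right)} + b{\left(417 \right)} = \left(-76 - 16 \left(-13\right)^{2}\right) + \left(324 - 417\right) = \left(-76 - 2704\right) + \left(324 - 417\right) = \left(-76 - 2704\right) - 93 = -2780 - 93 = -2873$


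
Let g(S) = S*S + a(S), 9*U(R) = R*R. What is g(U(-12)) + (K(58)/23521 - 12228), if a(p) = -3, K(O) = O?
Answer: -281663917/23521 ≈ -11975.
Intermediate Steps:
U(R) = R²/9 (U(R) = (R*R)/9 = R²/9)
g(S) = -3 + S² (g(S) = S*S - 3 = S² - 3 = -3 + S²)
g(U(-12)) + (K(58)/23521 - 12228) = (-3 + ((⅑)*(-12)²)²) + (58/23521 - 12228) = (-3 + ((⅑)*144)²) + (58*(1/23521) - 12228) = (-3 + 16²) + (58/23521 - 12228) = (-3 + 256) - 287614730/23521 = 253 - 287614730/23521 = -281663917/23521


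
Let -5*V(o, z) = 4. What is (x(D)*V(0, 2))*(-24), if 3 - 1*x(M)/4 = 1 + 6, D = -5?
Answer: -1536/5 ≈ -307.20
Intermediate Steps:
V(o, z) = -⅘ (V(o, z) = -⅕*4 = -⅘)
x(M) = -16 (x(M) = 12 - 4*(1 + 6) = 12 - 4*7 = 12 - 28 = -16)
(x(D)*V(0, 2))*(-24) = -16*(-⅘)*(-24) = (64/5)*(-24) = -1536/5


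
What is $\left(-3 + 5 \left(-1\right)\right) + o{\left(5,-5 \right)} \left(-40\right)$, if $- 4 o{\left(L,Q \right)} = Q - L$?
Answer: $-108$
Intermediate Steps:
$o{\left(L,Q \right)} = - \frac{Q}{4} + \frac{L}{4}$ ($o{\left(L,Q \right)} = - \frac{Q - L}{4} = - \frac{Q}{4} + \frac{L}{4}$)
$\left(-3 + 5 \left(-1\right)\right) + o{\left(5,-5 \right)} \left(-40\right) = \left(-3 + 5 \left(-1\right)\right) + \left(\left(- \frac{1}{4}\right) \left(-5\right) + \frac{1}{4} \cdot 5\right) \left(-40\right) = \left(-3 - 5\right) + \left(\frac{5}{4} + \frac{5}{4}\right) \left(-40\right) = -8 + \frac{5}{2} \left(-40\right) = -8 - 100 = -108$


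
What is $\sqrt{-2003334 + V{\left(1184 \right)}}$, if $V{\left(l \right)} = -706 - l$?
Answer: $2 i \sqrt{501306} \approx 1416.1 i$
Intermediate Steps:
$\sqrt{-2003334 + V{\left(1184 \right)}} = \sqrt{-2003334 - 1890} = \sqrt{-2005224} = 2 i \sqrt{501306}$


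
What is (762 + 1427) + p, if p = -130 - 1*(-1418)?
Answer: 3477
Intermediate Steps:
p = 1288 (p = -130 + 1418 = 1288)
(762 + 1427) + p = (762 + 1427) + 1288 = 2189 + 1288 = 3477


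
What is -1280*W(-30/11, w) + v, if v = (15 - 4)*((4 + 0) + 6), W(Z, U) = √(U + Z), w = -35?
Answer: 110 - 1280*I*√4565/11 ≈ 110.0 - 7862.1*I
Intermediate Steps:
v = 110 (v = 11*(4 + 6) = 11*10 = 110)
-1280*W(-30/11, w) + v = -1280*√(-35 - 30/11) + 110 = -1280*I*√4565/11 + 110 = 110 - 1280*I*√4565/11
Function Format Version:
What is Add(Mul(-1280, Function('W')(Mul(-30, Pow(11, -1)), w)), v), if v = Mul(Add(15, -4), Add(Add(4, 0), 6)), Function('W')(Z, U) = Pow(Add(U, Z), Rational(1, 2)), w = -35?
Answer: Add(110, Mul(Rational(-1280, 11), I, Pow(4565, Rational(1, 2)))) ≈ Add(110.00, Mul(-7862.1, I))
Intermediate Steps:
v = 110 (v = Mul(11, Add(4, 6)) = Mul(11, 10) = 110)
Add(Mul(-1280, Function('W')(Mul(-30, Pow(11, -1)), w)), v) = Add(Mul(-1280, Pow(Add(-35, Mul(-30, Pow(11, -1))), Rational(1, 2))), 110) = Add(Mul(-1280, Pow(Add(-35, Mul(-30, Rational(1, 11))), Rational(1, 2))), 110) = Add(Mul(-1280, Pow(Add(-35, Rational(-30, 11)), Rational(1, 2))), 110) = Add(Mul(-1280, Pow(Rational(-415, 11), Rational(1, 2))), 110) = Add(Mul(-1280, Mul(Rational(1, 11), I, Pow(4565, Rational(1, 2)))), 110) = Add(Mul(Rational(-1280, 11), I, Pow(4565, Rational(1, 2))), 110) = Add(110, Mul(Rational(-1280, 11), I, Pow(4565, Rational(1, 2))))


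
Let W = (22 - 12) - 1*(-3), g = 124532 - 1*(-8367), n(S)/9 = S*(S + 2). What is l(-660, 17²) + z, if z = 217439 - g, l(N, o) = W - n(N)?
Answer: -3823967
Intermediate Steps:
n(S) = 9*S*(2 + S) (n(S) = 9*(S*(S + 2)) = 9*(S*(2 + S)) = 9*S*(2 + S))
g = 132899 (g = 124532 + 8367 = 132899)
W = 13 (W = 10 + 3 = 13)
l(N, o) = 13 - 9*N*(2 + N)
z = 84540 (z = 217439 - 1*132899 = 217439 - 132899 = 84540)
l(-660, 17²) + z = (13 - 9*(-660)*(2 - 660)) + 84540 = (13 - 9*(-660)*(-658)) + 84540 = (13 - 3908520) + 84540 = -3908507 + 84540 = -3823967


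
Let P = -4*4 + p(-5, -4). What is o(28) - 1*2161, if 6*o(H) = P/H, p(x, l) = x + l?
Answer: -363073/168 ≈ -2161.1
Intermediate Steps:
p(x, l) = l + x
P = -25 (P = -4*4 + (-4 - 5) = -16 - 9 = -25)
o(H) = -25/(6*H) (o(H) = (-25/H)/6 = -25/(6*H))
o(28) - 1*2161 = -25/6/28 - 1*2161 = -25/6*1/28 - 2161 = -25/168 - 2161 = -363073/168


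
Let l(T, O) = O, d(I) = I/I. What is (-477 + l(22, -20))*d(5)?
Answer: -497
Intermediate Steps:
d(I) = 1
(-477 + l(22, -20))*d(5) = (-477 - 20)*1 = -497*1 = -497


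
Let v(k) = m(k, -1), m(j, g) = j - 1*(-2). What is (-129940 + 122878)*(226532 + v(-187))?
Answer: -1598462514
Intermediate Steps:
m(j, g) = 2 + j (m(j, g) = j + 2 = 2 + j)
v(k) = 2 + k
(-129940 + 122878)*(226532 + v(-187)) = (-129940 + 122878)*(226532 + (2 - 187)) = -7062*(226532 - 185) = -7062*226347 = -1598462514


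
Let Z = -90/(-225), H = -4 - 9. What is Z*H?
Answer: -26/5 ≈ -5.2000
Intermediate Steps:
H = -13
Z = ⅖ (Z = -90*(-1/225) = ⅖ ≈ 0.40000)
Z*H = (⅖)*(-13) = -26/5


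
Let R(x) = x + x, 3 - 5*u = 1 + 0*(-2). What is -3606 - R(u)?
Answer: -18034/5 ≈ -3606.8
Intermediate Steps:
u = 2/5 (u = 3/5 - (1 + 0*(-2))/5 = 3/5 - (1 + 0)/5 = 3/5 - 1/5*1 = 3/5 - 1/5 = 2/5 ≈ 0.40000)
R(x) = 2*x
-3606 - R(u) = -3606 - 2*2/5 = -3606 - 1*4/5 = -3606 - 4/5 = -18034/5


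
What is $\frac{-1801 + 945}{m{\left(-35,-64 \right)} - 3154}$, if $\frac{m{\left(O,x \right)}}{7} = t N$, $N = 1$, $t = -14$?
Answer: $\frac{214}{813} \approx 0.26322$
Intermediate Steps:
$m{\left(O,x \right)} = -98$ ($m{\left(O,x \right)} = 7 \left(\left(-14\right) 1\right) = 7 \left(-14\right) = -98$)
$\frac{-1801 + 945}{m{\left(-35,-64 \right)} - 3154} = \frac{-1801 + 945}{-98 - 3154} = - \frac{856}{-3252} = \left(-856\right) \left(- \frac{1}{3252}\right) = \frac{214}{813}$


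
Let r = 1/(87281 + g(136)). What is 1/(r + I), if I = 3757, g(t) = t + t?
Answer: 87553/328936622 ≈ 0.00026617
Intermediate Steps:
g(t) = 2*t
r = 1/87553 (r = 1/(87281 + 2*136) = 1/(87281 + 272) = 1/87553 ≈ 1.1422e-5)
1/(r + I) = 1/(1/87553 + 3757) = 1/(328936622/87553) = 87553/328936622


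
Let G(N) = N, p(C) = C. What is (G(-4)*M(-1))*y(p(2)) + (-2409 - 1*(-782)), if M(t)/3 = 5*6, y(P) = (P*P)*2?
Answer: -4507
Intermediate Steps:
y(P) = 2*P**2 (y(P) = P**2*2 = 2*P**2)
M(t) = 90 (M(t) = 3*(5*6) = 3*30 = 90)
(G(-4)*M(-1))*y(p(2)) + (-2409 - 1*(-782)) = (-4*90)*(2*2**2) + (-2409 - 1*(-782)) = -720*4 + (-2409 + 782) = -360*8 - 1627 = -2880 - 1627 = -4507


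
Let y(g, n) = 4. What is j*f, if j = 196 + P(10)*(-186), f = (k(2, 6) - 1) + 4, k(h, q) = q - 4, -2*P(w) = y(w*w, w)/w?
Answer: 1166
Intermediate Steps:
P(w) = -2/w
k(h, q) = -4 + q
f = 5 (f = ((-4 + 6) - 1) + 4 = (2 - 1) + 4 = 1 + 4 = 5)
j = 1166/5 (j = 196 - 2/10*(-186) = 196 - 2*⅒*(-186) = 196 - ⅕*(-186) = 196 + 186/5 = 1166/5 ≈ 233.20)
j*f = (1166/5)*5 = 1166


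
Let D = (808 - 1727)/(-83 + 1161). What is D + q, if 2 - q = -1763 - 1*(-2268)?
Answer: -543153/1078 ≈ -503.85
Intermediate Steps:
q = -503 (q = 2 - (-1763 - 1*(-2268)) = 2 - (-1763 + 2268) = 2 - 1*505 = 2 - 505 = -503)
D = -919/1078 ≈ -0.85250
D + q = -919/1078 - 503 = -543153/1078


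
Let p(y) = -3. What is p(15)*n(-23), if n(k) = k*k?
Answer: -1587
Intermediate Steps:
n(k) = k**2
p(15)*n(-23) = -3*(-23)**2 = -3*529 = -1587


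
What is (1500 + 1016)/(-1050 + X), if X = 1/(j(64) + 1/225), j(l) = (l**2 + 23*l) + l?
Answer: -3188277716/1330560825 ≈ -2.3962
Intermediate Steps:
j(l) = l**2 + 24*l
X = 225/1267201 (X = 1/(64*(24 + 64) + 1/225) = 1/(64*88 + 1/225) = 1/(5632 + 1/225) = 1/(1267201/225) = 225/1267201 ≈ 0.00017756)
(1500 + 1016)/(-1050 + X) = (1500 + 1016)/(-1050 + 225/1267201) = 2516/(-1330560825/1267201) = 2516*(-1267201/1330560825) = -3188277716/1330560825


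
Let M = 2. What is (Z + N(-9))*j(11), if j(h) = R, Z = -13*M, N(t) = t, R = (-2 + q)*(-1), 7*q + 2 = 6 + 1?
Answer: -45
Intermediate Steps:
q = 5/7 (q = -2/7 + (6 + 1)/7 = -2/7 + (⅐)*7 = -2/7 + 1 = 5/7 ≈ 0.71429)
R = 9/7 (R = (-2 + 5/7)*(-1) = -9/7*(-1) = 9/7 ≈ 1.2857)
Z = -26 (Z = -13*2 = -26)
j(h) = 9/7
(Z + N(-9))*j(11) = (-26 - 9)*(9/7) = -35*9/7 = -45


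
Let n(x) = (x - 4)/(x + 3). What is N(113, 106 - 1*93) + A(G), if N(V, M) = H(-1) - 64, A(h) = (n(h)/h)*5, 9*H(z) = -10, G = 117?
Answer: -182719/2808 ≈ -65.071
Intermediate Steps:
H(z) = -10/9 (H(z) = (⅑)*(-10) = -10/9)
n(x) = (-4 + x)/(3 + x)
A(h) = 5*(-4 + h)/(h*(3 + h)) (A(h) = (((-4 + h)/(3 + h))/h)*5 = ((-4 + h)/(h*(3 + h)))*5 = 5*(-4 + h)/(h*(3 + h)))
N(V, M) = -586/9 (N(V, M) = -10/9 - 64 = -586/9)
N(113, 106 - 1*93) + A(G) = -586/9 + 5*(-4 + 117)/(117*(3 + 117)) = -586/9 + 5*(1/117)*113/120 = -586/9 + 5*(1/117)*(1/120)*113 = -586/9 + 113/2808 = -182719/2808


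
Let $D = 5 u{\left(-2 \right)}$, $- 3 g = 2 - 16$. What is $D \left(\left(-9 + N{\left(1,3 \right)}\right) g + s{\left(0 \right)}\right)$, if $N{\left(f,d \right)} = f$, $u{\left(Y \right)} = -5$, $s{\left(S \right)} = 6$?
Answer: $\frac{2350}{3} \approx 783.33$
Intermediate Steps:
$g = \frac{14}{3}$ ($g = - \frac{2 - 16}{3} = \left(- \frac{1}{3}\right) \left(-14\right) = \frac{14}{3} \approx 4.6667$)
$D = -25$ ($D = 5 \left(-5\right) = -25$)
$D \left(\left(-9 + N{\left(1,3 \right)}\right) g + s{\left(0 \right)}\right) = - 25 \left(\left(-9 + 1\right) \frac{14}{3} + 6\right) = - 25 \left(\left(-8\right) \frac{14}{3} + 6\right) = - 25 \left(- \frac{112}{3} + 6\right) = \left(-25\right) \left(- \frac{94}{3}\right) = \frac{2350}{3}$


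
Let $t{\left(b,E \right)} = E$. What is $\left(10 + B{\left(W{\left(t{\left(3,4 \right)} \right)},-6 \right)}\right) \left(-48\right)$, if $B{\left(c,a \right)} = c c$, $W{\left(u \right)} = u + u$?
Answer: $-3552$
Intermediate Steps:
$W{\left(u \right)} = 2 u$
$B{\left(c,a \right)} = c^{2}$
$\left(10 + B{\left(W{\left(t{\left(3,4 \right)} \right)},-6 \right)}\right) \left(-48\right) = \left(10 + \left(2 \cdot 4\right)^{2}\right) \left(-48\right) = \left(10 + 8^{2}\right) \left(-48\right) = \left(10 + 64\right) \left(-48\right) = 74 \left(-48\right) = -3552$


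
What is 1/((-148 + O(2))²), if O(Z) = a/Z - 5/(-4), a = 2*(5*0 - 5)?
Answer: 16/368449 ≈ 4.3425e-5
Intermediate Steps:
a = -10 (a = 2*(0 - 5) = 2*(-5) = -10)
O(Z) = 5/4 - 10/Z (O(Z) = -10/Z - 5/(-4) = -10/Z - 5*(-¼) = -10/Z + 5/4 = 5/4 - 10/Z)
1/((-148 + O(2))²) = 1/((-148 + (5/4 - 10/2))²) = 1/((-148 + (5/4 - 10*½))²) = 1/((-148 + (5/4 - 5))²) = 1/((-148 - 15/4)²) = 1/((-607/4)²) = 1/(368449/16) = 16/368449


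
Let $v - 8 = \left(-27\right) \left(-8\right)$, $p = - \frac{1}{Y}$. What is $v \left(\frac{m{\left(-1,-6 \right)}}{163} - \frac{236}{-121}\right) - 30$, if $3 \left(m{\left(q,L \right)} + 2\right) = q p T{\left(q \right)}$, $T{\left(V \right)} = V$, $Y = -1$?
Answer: $\frac{23939906}{59169} \approx 404.6$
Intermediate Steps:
$p = 1$ ($p = - \frac{1}{-1} = \left(-1\right) \left(-1\right) = 1$)
$v = 224$ ($v = 8 - -216 = 8 + 216 = 224$)
$m{\left(q,L \right)} = -2 + \frac{q^{2}}{3}$ ($m{\left(q,L \right)} = -2 + \frac{q 1 q}{3} = -2 + \frac{q q}{3} = -2 + \frac{q^{2}}{3}$)
$v \left(\frac{m{\left(-1,-6 \right)}}{163} - \frac{236}{-121}\right) - 30 = 224 \left(\frac{-2 + \frac{\left(-1\right)^{2}}{3}}{163} - \frac{236}{-121}\right) - 30 = 224 \left(\left(-2 + \frac{1}{3} \cdot 1\right) \frac{1}{163} - - \frac{236}{121}\right) - 30 = 224 \left(\left(-2 + \frac{1}{3}\right) \frac{1}{163} + \frac{236}{121}\right) - 30 = 224 \left(\left(- \frac{5}{3}\right) \frac{1}{163} + \frac{236}{121}\right) - 30 = 224 \left(- \frac{5}{489} + \frac{236}{121}\right) - 30 = 224 \cdot \frac{114799}{59169} - 30 = \frac{25714976}{59169} - 30 = \frac{23939906}{59169}$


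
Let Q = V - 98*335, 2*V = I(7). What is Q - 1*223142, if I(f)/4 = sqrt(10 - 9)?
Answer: -255970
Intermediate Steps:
I(f) = 4 (I(f) = 4*sqrt(10 - 9) = 4*sqrt(1) = 4*1 = 4)
V = 2 (V = (1/2)*4 = 2)
Q = -32828 (Q = 2 - 98*335 = 2 - 32830 = -32828)
Q - 1*223142 = -32828 - 1*223142 = -32828 - 223142 = -255970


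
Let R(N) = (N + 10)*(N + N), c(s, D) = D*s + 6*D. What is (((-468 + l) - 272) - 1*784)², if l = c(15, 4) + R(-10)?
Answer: 2073600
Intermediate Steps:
c(s, D) = 6*D + D*s
R(N) = 2*N*(10 + N) (R(N) = (10 + N)*(2*N) = 2*N*(10 + N))
l = 84 (l = 4*(6 + 15) + 2*(-10)*(10 - 10) = 4*21 + 2*(-10)*0 = 84 + 0 = 84)
(((-468 + l) - 272) - 1*784)² = (((-468 + 84) - 272) - 1*784)² = ((-384 - 272) - 784)² = (-656 - 784)² = (-1440)² = 2073600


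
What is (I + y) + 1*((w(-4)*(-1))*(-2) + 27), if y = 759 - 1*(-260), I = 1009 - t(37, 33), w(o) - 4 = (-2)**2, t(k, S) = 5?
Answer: 2066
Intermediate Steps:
w(o) = 8 (w(o) = 4 + (-2)**2 = 4 + 4 = 8)
I = 1004 (I = 1009 - 1*5 = 1009 - 5 = 1004)
y = 1019 (y = 759 + 260 = 1019)
(I + y) + 1*((w(-4)*(-1))*(-2) + 27) = (1004 + 1019) + 1*((8*(-1))*(-2) + 27) = 2023 + 1*(-8*(-2) + 27) = 2023 + 1*(16 + 27) = 2023 + 1*43 = 2023 + 43 = 2066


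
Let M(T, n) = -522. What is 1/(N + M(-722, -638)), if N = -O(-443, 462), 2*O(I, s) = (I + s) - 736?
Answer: -2/327 ≈ -0.0061162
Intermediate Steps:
O(I, s) = -368 + I/2 + s/2 (O(I, s) = ((I + s) - 736)/2 = (-736 + I + s)/2 = -368 + I/2 + s/2)
N = 717/2 (N = -(-368 + (½)*(-443) + (½)*462) = -(-368 - 443/2 + 231) = -1*(-717/2) = 717/2 ≈ 358.50)
1/(N + M(-722, -638)) = 1/(717/2 - 522) = 1/(-327/2) = -2/327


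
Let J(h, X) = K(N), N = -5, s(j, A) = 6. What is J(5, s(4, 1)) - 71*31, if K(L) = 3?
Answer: -2198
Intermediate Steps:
J(h, X) = 3
J(5, s(4, 1)) - 71*31 = 3 - 71*31 = 3 - 2201 = -2198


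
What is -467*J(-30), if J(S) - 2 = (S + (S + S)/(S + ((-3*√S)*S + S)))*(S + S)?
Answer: -115234118/137 + 84060*I*√30/137 ≈ -8.4113e+5 + 3360.7*I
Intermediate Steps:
J(S) = 2 + 2*S*(S + 2*S/(-3*S^(3/2) + 2*S)) (J(S) = 2 + (S + (S + S)/(S + ((-3*√S)*S + S)))*(S + S) = 2 + (S + (2*S)/(S + (-3*S^(3/2) + S)))*(2*S) = 2 + (S + (2*S)/(S + (S - 3*S^(3/2))))*(2*S) = 2 + (S + (2*S)/(-3*S^(3/2) + 2*S))*(2*S) = 2 + (S + 2*S/(-3*S^(3/2) + 2*S))*(2*S) = 2 + 2*S*(S + 2*S/(-3*S^(3/2) + 2*S)))
-467*J(-30) = -934*(-2*(-30) - 2*(-30)² - 2*(-30)³ + 3*(-30)^(3/2) + 3*(-30)^(7/2))/(-2*(-30) + 3*(-30)^(3/2)) = -934*(60 - 2*900 - 2*(-27000) + 3*(-30*I*√30) + 3*(-27000*I*√30))/(60 + 3*(-30*I*√30)) = -934*(60 - 1800 + 54000 - 90*I*√30 - 81000*I*√30)/(60 - 90*I*√30) = -934*(52260 - 81090*I*√30)/(60 - 90*I*√30)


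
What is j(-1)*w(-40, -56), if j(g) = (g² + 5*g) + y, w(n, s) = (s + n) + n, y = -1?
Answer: 680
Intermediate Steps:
w(n, s) = s + 2*n (w(n, s) = (n + s) + n = s + 2*n)
j(g) = -1 + g² + 5*g (j(g) = (g² + 5*g) - 1 = -1 + g² + 5*g)
j(-1)*w(-40, -56) = (-1 + (-1)² + 5*(-1))*(-56 + 2*(-40)) = (-1 + 1 - 5)*(-56 - 80) = -5*(-136) = 680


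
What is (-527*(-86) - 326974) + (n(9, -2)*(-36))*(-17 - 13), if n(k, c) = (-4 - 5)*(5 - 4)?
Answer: -291372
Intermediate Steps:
n(k, c) = -9 (n(k, c) = -9*1 = -9)
(-527*(-86) - 326974) + (n(9, -2)*(-36))*(-17 - 13) = (-527*(-86) - 326974) + (-9*(-36))*(-17 - 13) = (45322 - 326974) + 324*(-30) = -281652 - 9720 = -291372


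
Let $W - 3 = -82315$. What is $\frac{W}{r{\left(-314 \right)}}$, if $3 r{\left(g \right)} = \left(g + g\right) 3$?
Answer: $\frac{20578}{157} \approx 131.07$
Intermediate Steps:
$r{\left(g \right)} = 2 g$ ($r{\left(g \right)} = \frac{\left(g + g\right) 3}{3} = \frac{2 g 3}{3} = \frac{6 g}{3} = 2 g$)
$W = -82312$ ($W = 3 - 82315 = -82312$)
$\frac{W}{r{\left(-314 \right)}} = - \frac{82312}{2 \left(-314\right)} = - \frac{82312}{-628} = \left(-82312\right) \left(- \frac{1}{628}\right) = \frac{20578}{157}$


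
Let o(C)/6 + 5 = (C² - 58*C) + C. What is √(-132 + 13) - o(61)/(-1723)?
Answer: 1434/1723 + I*√119 ≈ 0.83227 + 10.909*I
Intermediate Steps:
o(C) = -30 - 342*C + 6*C² (o(C) = -30 + 6*((C² - 58*C) + C) = -30 + 6*(C² - 57*C) = -30 + (-342*C + 6*C²) = -30 - 342*C + 6*C²)
√(-132 + 13) - o(61)/(-1723) = √(-132 + 13) - (-30 - 342*61 + 6*61²)/(-1723) = √(-119) - (-30 - 20862 + 6*3721)*(-1)/1723 = I*√119 - (-30 - 20862 + 22326)*(-1)/1723 = I*√119 - 1434*(-1)/1723 = I*√119 - 1*(-1434/1723) = I*√119 + 1434/1723 = 1434/1723 + I*√119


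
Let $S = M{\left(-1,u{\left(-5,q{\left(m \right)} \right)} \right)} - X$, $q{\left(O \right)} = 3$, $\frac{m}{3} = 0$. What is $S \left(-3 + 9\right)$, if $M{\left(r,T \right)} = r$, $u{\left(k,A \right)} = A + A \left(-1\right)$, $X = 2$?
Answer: $-18$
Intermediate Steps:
$m = 0$ ($m = 3 \cdot 0 = 0$)
$u{\left(k,A \right)} = 0$ ($u{\left(k,A \right)} = A - A = 0$)
$S = -3$ ($S = -1 - 2 = -3$)
$S \left(-3 + 9\right) = - 3 \left(-3 + 9\right) = \left(-3\right) 6 = -18$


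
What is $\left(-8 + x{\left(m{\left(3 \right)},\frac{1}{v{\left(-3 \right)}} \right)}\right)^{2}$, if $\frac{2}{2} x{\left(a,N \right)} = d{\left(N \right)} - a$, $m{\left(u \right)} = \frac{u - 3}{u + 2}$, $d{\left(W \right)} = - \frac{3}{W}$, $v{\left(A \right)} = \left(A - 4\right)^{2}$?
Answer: $24025$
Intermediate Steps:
$v{\left(A \right)} = \left(-4 + A\right)^{2}$
$m{\left(u \right)} = \frac{-3 + u}{2 + u}$
$x{\left(a,N \right)} = - a - \frac{3}{N}$ ($x{\left(a,N \right)} = - \frac{3}{N} - a = - a - \frac{3}{N}$)
$\left(-8 + x{\left(m{\left(3 \right)},\frac{1}{v{\left(-3 \right)}} \right)}\right)^{2} = \left(-8 - \left(3 \left(-4 - 3\right)^{2} + \frac{-3 + 3}{2 + 3}\right)\right)^{2} = \left(-8 - \left(3 \left(-7\right)^{2} + \frac{1}{5} \cdot 0\right)\right)^{2} = \left(-8 - \left(0 + 147\right)\right)^{2} = \left(-8 - 3 \frac{1}{\frac{1}{49}}\right)^{2} = \left(-8 + \left(0 - 147\right)\right)^{2} = \left(-8 - 147\right)^{2} = \left(-155\right)^{2} = 24025$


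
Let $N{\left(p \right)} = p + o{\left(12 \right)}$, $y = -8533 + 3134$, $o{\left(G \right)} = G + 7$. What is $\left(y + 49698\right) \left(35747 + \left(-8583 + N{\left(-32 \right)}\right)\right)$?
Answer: $1202762149$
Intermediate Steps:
$o{\left(G \right)} = 7 + G$
$y = -5399$
$N{\left(p \right)} = 19 + p$ ($N{\left(p \right)} = p + \left(7 + 12\right) = p + 19 = 19 + p$)
$\left(y + 49698\right) \left(35747 + \left(-8583 + N{\left(-32 \right)}\right)\right) = \left(-5399 + 49698\right) \left(35747 + \left(-8583 + \left(19 - 32\right)\right)\right) = 44299 \left(35747 - 8596\right) = 44299 \cdot 27151 = 1202762149$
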